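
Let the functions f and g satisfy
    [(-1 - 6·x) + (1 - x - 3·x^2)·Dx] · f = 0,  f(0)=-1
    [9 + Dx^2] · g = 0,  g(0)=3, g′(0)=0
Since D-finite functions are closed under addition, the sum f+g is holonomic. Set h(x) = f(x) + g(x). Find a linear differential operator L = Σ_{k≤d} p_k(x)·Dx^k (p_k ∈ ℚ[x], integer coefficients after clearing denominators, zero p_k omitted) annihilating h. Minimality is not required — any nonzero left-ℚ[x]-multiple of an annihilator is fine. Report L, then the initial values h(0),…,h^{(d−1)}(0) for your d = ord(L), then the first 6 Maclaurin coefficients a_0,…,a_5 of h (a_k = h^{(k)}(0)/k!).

L = (459 + 2916·x + 1539·x^2 + 3888·x^3 + 3645·x^4 + 4374·x^5) + (-153 + 153·x + 378·x^2 - 405·x^3 + 2187·x^5 + 2187·x^6)·Dx + (51 + 324·x + 171·x^2 + 432·x^3 + 405·x^4 + 486·x^5)·Dx^2 + (-17 + 17·x + 42·x^2 - 45·x^3 + 243·x^5 + 243·x^6)·Dx^3  (order 3).
h: a_k = 2, -1, -35/2, -7, -71/8, -40, …
ICs: h(0) = 2, h′(0) = -1, h′′(0) = -35.

f: a_k = -1, -1, -4, -7, -19, -40, …
g: a_k = 3, 0, -27/2, 0, 81/8, 0, …
L₀ := lclm(L_f,L_g); ord L₀ ≤ 1+2.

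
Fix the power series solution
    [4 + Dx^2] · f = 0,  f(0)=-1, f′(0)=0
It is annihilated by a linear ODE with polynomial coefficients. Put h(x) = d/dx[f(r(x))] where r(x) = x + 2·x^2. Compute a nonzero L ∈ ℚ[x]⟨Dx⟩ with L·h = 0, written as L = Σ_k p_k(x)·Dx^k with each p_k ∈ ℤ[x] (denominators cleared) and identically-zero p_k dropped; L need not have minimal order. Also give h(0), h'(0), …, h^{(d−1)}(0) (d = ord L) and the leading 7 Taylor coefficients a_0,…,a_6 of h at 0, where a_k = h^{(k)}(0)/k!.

L = (52 + 64·x + 384·x^2 + 1024·x^3 + 1024·x^4) + (-12 - 48·x)·Dx + (1 + 8·x + 16·x^2)·Dx^2  (order 2).
h: a_k = 0, 4, 24, 88/3, -80/3, -1432/15, -2128/15, …
ICs: h(0) = 0, h′(0) = 4.

f: a_k = -1, 0, 2, 0, -2/3, 0, 4/45, …
Substitute x→r, Dx→(1/r')Dx; clear ⇒ L₀.
Derive L from L₀ (diff closure).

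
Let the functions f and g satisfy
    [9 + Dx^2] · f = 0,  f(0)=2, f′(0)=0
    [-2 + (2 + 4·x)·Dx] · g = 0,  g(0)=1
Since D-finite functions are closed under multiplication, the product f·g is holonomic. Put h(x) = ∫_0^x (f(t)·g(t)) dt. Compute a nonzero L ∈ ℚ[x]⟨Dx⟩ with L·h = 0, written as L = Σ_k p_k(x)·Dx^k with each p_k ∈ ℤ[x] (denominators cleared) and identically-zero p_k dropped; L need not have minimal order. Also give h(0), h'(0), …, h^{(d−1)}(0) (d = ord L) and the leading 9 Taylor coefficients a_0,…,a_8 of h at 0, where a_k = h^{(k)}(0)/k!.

L = (12 + 36·x + 36·x^2)·Dx + (-2 - 4·x)·Dx^2 + (1 + 4·x + 4·x^2)·Dx^3  (order 3).
h: a_k = 0, 2, 1, -10/3, -2, 2, 2/3, -12/35, -3/10, …
ICs: h(0) = 0, h′(0) = 2, h′′(0) = 2.

f: a_k = 2, 0, -9, 0, 27/4, 0, -81/40, 0, 729/2240, …
g: a_k = 1, 1, -1/2, 1/2, -5/8, 7/8, -21/16, 33/16, -429/128, …
Sym-product of L_f,L_g gives L₀ (≤ ord 2).
∫: right-multiply L₀ by Dx.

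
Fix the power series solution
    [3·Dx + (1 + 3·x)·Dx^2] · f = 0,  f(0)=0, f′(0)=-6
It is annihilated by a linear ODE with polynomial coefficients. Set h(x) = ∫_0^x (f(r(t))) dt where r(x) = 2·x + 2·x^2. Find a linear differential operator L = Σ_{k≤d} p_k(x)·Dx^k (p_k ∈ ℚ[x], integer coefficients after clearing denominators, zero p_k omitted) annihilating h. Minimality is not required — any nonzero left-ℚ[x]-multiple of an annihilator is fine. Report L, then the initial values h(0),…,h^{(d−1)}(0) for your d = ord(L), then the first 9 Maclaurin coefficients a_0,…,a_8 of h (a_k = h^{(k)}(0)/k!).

f: a_k = 0, -6, 9, -18, 81/2, -486/5, 243, -4374/7, 6561/4, …
h₀=f(r): pull back L_f along r ⇒ L₀.
∫: right-multiply L₀ by Dx.
L = (4 + 12·x + 12·x^2)·Dx^2 + (1 + 8·x + 18·x^2 + 12·x^3)·Dx^3  (order 3).
h: a_k = 0, 0, -6, 8, -18, 252/5, -792/5, 3744/7, -13284/7, …
ICs: h(0) = 0, h′(0) = 0, h′′(0) = -12.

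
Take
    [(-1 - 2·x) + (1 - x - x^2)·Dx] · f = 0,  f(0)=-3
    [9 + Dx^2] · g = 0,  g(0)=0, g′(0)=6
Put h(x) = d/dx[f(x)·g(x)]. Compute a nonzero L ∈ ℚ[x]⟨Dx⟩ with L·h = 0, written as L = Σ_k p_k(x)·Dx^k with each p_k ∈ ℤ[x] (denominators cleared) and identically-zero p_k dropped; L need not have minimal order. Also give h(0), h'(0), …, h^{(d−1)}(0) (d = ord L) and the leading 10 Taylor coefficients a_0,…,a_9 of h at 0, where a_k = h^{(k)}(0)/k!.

f: a_k = -3, -3, -6, -9, -15, -24, -39, -63, -102, -165, …
g: a_k = 0, 6, 0, -9, 0, 81/20, 0, -243/280, 0, 243/2240, …
L₀ := L_f ⊗_s L_g (sym. prod.), ord ≤ 2.
Derive L from L₀ (diff closure).
L = (3 - 162·x - 81·x^2 + 162·x^3 + 81·x^4) + (-12 - 6·x + 54·x^2 + 36·x^3)·Dx + (7 - 16·x - 7·x^2 + 18·x^3 + 9·x^4)·Dx^2  (order 2).
h: a_k = -18, -36, -27, -108, -963/4, -4509/10, -6759/8, -54837/35, -1277613/448, -1148481/224, …
ICs: h(0) = -18, h′(0) = -36.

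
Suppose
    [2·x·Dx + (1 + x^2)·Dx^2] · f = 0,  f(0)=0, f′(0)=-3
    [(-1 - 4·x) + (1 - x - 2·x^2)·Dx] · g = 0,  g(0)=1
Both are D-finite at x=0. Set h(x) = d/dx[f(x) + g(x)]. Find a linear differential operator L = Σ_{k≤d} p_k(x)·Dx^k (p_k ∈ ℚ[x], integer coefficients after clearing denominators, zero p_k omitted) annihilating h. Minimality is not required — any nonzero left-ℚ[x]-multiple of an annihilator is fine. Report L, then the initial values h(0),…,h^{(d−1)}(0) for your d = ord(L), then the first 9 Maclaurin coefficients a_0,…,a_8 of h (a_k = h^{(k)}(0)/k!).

L = (6 - 24·x - 162·x^2 - 240·x^3 - 384·x^4 - 48·x^6) + (-16 - 74·x - 88·x^2 - 226·x^3 - 212·x^4 - 304·x^5 - 12·x^6 - 48·x^7)·Dx + (3 + 4·x + 8·x^2 - 28·x^3 - 27·x^4 - 36·x^5 - 40·x^6 - 4·x^7 - 8·x^8)·Dx^2  (order 2).
h: a_k = -2, 6, 18, 44, 102, 258, 598, 1368, 3066, …
ICs: h(0) = -2, h′(0) = 6.

f: a_k = 0, -3, 0, 1, 0, -3/5, 0, 3/7, 0, …
g: a_k = 1, 1, 3, 5, 11, 21, 43, 85, 171, …
Sum ⇒ L₀ = lclm(L_f,L_g) in ℚ(x)⟨Dx⟩.
h₀' ⇒ L via d/dx closure of L₀.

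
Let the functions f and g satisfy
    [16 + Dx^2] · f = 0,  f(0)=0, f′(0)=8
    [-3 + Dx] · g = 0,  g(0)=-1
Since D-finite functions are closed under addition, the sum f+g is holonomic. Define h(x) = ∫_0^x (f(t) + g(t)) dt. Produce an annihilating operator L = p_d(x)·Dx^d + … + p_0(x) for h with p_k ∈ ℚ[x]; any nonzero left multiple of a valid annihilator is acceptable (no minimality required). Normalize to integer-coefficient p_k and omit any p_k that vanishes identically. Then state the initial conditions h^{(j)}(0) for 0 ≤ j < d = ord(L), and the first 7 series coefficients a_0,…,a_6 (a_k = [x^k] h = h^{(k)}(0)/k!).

f: a_k = 0, 8, 0, -64/3, 0, 256/15, 0, …
g: a_k = -1, -3, -9/2, -9/2, -27/8, -81/40, -81/80, …
h₀=f+g: left-lcm gives L₀, ord ≤ 3.
h=∫₀ˣh₀: take L = L₀·Dx.
L = -48·Dx + 16·Dx^2 - 3·Dx^3 + Dx^4  (order 4).
h: a_k = 0, -1, 5/2, -3/2, -155/24, -27/40, 361/144, …
ICs: h(0) = 0, h′(0) = -1, h′′(0) = 5, h′′′(0) = -9.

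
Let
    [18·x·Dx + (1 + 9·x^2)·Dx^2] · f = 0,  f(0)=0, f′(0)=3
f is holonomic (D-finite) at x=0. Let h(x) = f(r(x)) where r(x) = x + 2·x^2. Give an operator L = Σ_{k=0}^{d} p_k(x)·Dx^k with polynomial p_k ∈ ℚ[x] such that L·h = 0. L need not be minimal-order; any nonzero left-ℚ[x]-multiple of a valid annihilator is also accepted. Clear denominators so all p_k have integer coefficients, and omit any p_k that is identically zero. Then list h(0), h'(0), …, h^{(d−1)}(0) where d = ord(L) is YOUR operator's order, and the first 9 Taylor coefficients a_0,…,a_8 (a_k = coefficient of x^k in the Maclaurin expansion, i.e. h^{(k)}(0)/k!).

f: a_k = 0, 3, 0, -9, 0, 243/5, 0, -2187/7, 0, …
Substitute x→r, Dx→(1/r')Dx; clear ⇒ L₀.
L = (-4 + 18·x + 144·x^2 + 432·x^3 + 432·x^4)·Dx + (1 + 4·x + 9·x^2 + 72·x^3 + 180·x^4 + 144·x^5)·Dx^2  (order 2).
h: a_k = 0, 3, 6, -9, -54, -297/5, 414, 11421/7, -486, …
ICs: h(0) = 0, h′(0) = 3.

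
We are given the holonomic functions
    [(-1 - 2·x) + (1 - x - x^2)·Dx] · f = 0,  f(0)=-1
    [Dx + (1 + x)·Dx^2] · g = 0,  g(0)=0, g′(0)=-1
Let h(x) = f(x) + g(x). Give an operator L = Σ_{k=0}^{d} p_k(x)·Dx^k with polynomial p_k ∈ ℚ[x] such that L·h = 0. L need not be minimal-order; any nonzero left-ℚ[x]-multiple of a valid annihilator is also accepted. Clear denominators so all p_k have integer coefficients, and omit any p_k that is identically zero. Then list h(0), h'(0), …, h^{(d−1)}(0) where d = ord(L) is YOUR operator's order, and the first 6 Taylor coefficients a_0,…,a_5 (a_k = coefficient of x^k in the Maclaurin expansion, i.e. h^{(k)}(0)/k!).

L = (26 + 70·x + 76·x^2 + 36·x^3 + 12·x^4)·Dx + (16 + 84·x + 160·x^2 + 144·x^3 + 74·x^4 + 20·x^5)·Dx^2 + (-5 - 11·x + x^2 + 23·x^3 + 29·x^4 + 17·x^5 + 4·x^6)·Dx^3  (order 3).
h: a_k = -1, -2, -3/2, -10/3, -19/4, -41/5, …
ICs: h(0) = -1, h′(0) = -2, h′′(0) = -3.

f: a_k = -1, -1, -2, -3, -5, -8, …
g: a_k = 0, -1, 1/2, -1/3, 1/4, -1/5, …
Weyl lclm of L_f,L_g ⇒ L₀ (ord ≤ 3).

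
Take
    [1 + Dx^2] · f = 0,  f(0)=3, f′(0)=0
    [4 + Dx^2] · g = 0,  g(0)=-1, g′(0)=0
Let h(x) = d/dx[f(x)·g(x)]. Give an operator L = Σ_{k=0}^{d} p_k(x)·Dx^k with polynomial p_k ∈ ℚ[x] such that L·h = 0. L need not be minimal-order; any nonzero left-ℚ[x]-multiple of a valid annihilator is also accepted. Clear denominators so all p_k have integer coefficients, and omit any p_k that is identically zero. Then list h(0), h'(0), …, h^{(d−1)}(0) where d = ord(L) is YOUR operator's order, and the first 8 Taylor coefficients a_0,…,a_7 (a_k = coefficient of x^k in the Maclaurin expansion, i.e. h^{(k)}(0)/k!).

L = 9 + 10·Dx^2 + Dx^4  (order 4).
h: a_k = 0, 15, 0, -41/2, 0, 73/8, 0, -3281/1680, …
ICs: h(0) = 0, h′(0) = 15, h′′(0) = 0, h′′′(0) = -123.

f: a_k = 3, 0, -3/2, 0, 1/8, 0, -1/240, 0, …
g: a_k = -1, 0, 2, 0, -2/3, 0, 4/45, 0, …
h₀=f·g: eliminate ⇒ L₀, order ≤ 2·2.
Differentiate: ansatz ord ≤ ord L₀ ⇒ L.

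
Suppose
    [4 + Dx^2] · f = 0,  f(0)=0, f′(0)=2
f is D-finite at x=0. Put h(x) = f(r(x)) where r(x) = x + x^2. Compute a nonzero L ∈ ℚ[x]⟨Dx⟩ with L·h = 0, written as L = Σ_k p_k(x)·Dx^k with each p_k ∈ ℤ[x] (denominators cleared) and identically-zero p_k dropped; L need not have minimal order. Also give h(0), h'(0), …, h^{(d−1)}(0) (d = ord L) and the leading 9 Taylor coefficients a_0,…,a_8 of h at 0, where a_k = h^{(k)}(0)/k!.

f: a_k = 0, 2, 0, -4/3, 0, 4/15, 0, -8/315, 0, …
L₀ from L_f via x↦r, Dx↦r'^{-1}Dx.
L = (4 + 24·x + 48·x^2 + 32·x^3) - 2·Dx + (1 + 2·x)·Dx^2  (order 2).
h: a_k = 0, 2, 2, -4/3, -4, -56/15, 0, 832/315, 112/45, …
ICs: h(0) = 0, h′(0) = 2.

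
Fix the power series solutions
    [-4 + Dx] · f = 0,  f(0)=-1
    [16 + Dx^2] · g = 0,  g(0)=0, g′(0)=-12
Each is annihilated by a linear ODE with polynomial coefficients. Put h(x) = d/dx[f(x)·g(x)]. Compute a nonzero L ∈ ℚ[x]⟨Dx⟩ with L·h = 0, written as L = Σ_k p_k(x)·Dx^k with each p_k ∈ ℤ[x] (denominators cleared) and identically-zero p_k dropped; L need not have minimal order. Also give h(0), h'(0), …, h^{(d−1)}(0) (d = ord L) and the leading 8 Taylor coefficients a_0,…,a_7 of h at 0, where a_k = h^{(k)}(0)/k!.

L = 32 - 8·Dx + Dx^2  (order 2).
h: a_k = 12, 96, 192, 0, -512, -4096/5, -8192/15, 0, …
ICs: h(0) = 12, h′(0) = 96.

f: a_k = -1, -4, -8, -32/3, -32/3, -128/15, -256/45, -1024/315, …
g: a_k = 0, -12, 0, 32, 0, -128/5, 0, 1024/105, …
L₀ := L_f ⊗_s L_g (sym. prod.), ord ≤ 2.
h₀' ⇒ L via d/dx closure of L₀.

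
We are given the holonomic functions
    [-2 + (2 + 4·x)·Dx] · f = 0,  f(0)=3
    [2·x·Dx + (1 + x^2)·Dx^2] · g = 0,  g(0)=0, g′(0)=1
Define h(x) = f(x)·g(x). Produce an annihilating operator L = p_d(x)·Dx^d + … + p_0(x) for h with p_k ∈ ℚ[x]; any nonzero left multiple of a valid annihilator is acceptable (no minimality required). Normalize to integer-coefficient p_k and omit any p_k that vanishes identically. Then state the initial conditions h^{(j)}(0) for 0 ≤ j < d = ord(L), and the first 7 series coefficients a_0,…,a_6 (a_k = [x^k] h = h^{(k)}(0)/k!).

f: a_k = 3, 3, -3/2, 3/2, -15/8, 21/8, -63/16, …
g: a_k = 0, 1, 0, -1/3, 0, 1/5, 0, …
L₀ := L_f ⊗_s L_g (sym. prod.), ord ≤ 2.
L = (3 - 2·x - x^2) + (-2 - 2·x + 6·x^2 + 4·x^3)·Dx + (1 + 4·x + 5·x^2 + 4·x^3 + 4·x^4)·Dx^2  (order 2).
h: a_k = 0, 3, 3, -5/2, 1/2, -31/40, 109/40, …
ICs: h(0) = 0, h′(0) = 3.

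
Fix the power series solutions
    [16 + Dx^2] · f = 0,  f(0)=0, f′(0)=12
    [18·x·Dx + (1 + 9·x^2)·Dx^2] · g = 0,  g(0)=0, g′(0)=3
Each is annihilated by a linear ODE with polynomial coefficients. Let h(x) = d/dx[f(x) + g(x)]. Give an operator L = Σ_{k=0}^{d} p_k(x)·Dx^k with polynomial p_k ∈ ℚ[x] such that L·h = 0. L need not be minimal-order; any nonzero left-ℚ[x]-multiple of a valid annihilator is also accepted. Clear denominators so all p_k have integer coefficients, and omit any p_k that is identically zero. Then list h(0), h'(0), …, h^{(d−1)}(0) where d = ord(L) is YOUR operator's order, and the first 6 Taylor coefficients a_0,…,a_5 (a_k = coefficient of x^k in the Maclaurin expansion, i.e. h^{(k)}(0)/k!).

f: a_k = 0, 12, 0, -32, 0, 128/5, …
g: a_k = 0, 3, 0, -9, 0, 243/5, …
Weyl lclm of L_f,L_g ⇒ L₀ (ord ≤ 4).
h₀' ⇒ L via d/dx closure of L₀.
L = (-13248·x + 181440·x^3 + 186624·x^5) + (-16 + 6048·x^2 + 66096·x^4 + 93312·x^6)·Dx + (-828·x + 11340·x^3 + 11664·x^5)·Dx^2 + (-1 + 378·x^2 + 4131·x^4 + 5832·x^6)·Dx^3  (order 3).
h: a_k = 15, 0, -123, 0, 371, 0, …
ICs: h(0) = 15, h′(0) = 0, h′′(0) = -246.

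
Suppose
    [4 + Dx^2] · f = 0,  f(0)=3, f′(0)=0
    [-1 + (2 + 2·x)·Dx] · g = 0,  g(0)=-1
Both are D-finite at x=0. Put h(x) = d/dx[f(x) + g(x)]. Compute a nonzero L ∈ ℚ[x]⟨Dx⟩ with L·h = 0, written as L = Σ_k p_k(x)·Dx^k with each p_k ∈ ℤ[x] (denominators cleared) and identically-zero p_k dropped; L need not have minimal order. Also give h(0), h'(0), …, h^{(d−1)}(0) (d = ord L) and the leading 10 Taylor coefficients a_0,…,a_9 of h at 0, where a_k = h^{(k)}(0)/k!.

L = (-124 - 128·x - 64·x^2) + (-152 - 408·x - 384·x^2 - 128·x^3)·Dx + (-31 - 32·x - 16·x^2)·Dx^2 + (-38 - 102·x - 96·x^2 - 32·x^3)·Dx^3  (order 3).
h: a_k = -1/2, -47/4, -3/16, 261/32, -35/256, -3781/2560, -231/2048, 110581/430080, -6435/65536, 10437899/123863040, …
ICs: h(0) = -1/2, h′(0) = -47/4, h′′(0) = -3/8.

f: a_k = 3, 0, -6, 0, 2, 0, -4/15, 0, 2/105, 0, …
g: a_k = -1, -1/2, 1/8, -1/16, 5/128, -7/256, 21/1024, -33/2048, 429/32768, -715/65536, …
Sum ⇒ L₀ = lclm(L_f,L_g) in ℚ(x)⟨Dx⟩.
Differentiate: ansatz ord ≤ ord L₀ ⇒ L.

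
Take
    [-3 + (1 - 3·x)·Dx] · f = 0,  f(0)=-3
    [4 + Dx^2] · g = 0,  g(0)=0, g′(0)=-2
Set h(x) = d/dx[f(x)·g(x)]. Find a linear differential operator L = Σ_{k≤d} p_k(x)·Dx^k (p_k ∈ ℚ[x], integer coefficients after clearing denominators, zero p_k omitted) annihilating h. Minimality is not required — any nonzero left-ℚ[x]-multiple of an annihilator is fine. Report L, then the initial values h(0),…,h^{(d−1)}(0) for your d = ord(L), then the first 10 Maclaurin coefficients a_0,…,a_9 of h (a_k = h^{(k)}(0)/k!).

L = (-14 - 24·x + 36·x^2) + (-6 + 18·x)·Dx + (1 - 6·x + 9·x^2)·Dx^2  (order 2).
h: a_k = 6, 36, 150, 600, 2254, 40572/5, 425998/15, 3407984/35, 4929406/15, 9858812/9, …
ICs: h(0) = 6, h′(0) = 36.

f: a_k = -3, -9, -27, -81, -243, -729, -2187, -6561, -19683, -59049, …
g: a_k = 0, -2, 0, 4/3, 0, -4/15, 0, 8/315, 0, -4/2835, …
Product ⇒ symmetric product L₀, ord ≤ 2.
Derive L from L₀ (diff closure).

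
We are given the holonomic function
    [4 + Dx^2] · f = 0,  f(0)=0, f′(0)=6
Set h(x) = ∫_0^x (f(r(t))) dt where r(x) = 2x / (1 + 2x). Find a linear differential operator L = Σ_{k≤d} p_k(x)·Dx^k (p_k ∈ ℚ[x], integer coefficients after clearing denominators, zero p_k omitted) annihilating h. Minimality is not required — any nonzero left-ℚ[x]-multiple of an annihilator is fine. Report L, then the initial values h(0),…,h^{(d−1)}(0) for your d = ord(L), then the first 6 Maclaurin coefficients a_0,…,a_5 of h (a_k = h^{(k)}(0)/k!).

L = 16·Dx + (4 + 24·x + 48·x^2 + 32·x^3)·Dx^2 + (1 + 8·x + 24·x^2 + 32·x^3 + 16·x^4)·Dx^3  (order 3).
h: a_k = 0, 0, 6, -8, 4, 96/5, …
ICs: h(0) = 0, h′(0) = 0, h′′(0) = 12.

f: a_k = 0, 6, 0, -4, 0, 4/5, …
Change of var in L_f (x↦r) gives L₀.
Integrate: L := L₀·Dx.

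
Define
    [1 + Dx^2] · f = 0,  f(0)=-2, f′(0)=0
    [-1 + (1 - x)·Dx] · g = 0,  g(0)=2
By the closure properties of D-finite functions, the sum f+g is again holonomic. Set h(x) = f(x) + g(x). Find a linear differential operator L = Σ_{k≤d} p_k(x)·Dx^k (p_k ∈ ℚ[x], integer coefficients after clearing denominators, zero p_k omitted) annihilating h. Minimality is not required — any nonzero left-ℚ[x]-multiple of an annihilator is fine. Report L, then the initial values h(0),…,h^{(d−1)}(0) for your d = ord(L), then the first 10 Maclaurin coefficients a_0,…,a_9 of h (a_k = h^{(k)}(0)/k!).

L = (-7 + 2·x - x^2) + (3 - 5·x + 3·x^2 - x^3)·Dx + (-7 + 2·x - x^2)·Dx^2 + (3 - 5·x + 3·x^2 - x^3)·Dx^3  (order 3).
h: a_k = 0, 2, 3, 2, 23/12, 2, 721/360, 2, 40319/20160, 2, …
ICs: h(0) = 0, h′(0) = 2, h′′(0) = 6.

f: a_k = -2, 0, 1, 0, -1/12, 0, 1/360, 0, -1/20160, 0, …
g: a_k = 2, 2, 2, 2, 2, 2, 2, 2, 2, 2, …
L₀ := lclm(L_f,L_g); ord L₀ ≤ 2+1.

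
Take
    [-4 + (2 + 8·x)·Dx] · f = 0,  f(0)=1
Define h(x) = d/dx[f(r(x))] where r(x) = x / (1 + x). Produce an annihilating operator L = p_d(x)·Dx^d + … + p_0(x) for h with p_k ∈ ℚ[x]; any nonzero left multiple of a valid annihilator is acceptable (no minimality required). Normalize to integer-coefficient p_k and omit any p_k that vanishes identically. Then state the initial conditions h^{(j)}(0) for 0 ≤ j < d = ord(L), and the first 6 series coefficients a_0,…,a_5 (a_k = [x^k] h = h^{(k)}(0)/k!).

f: a_k = 1, 2, -2, 4, -10, 28, …
L₀ from L_f via x↦r, Dx↦r'^{-1}Dx.
Derive L from L₀ (diff closure).
L = (-4 - 10·x) + (-1 - 6·x - 5·x^2)·Dx  (order 1).
h: a_k = 2, -8, 30, -120, 510, -2256, …
ICs: h(0) = 2.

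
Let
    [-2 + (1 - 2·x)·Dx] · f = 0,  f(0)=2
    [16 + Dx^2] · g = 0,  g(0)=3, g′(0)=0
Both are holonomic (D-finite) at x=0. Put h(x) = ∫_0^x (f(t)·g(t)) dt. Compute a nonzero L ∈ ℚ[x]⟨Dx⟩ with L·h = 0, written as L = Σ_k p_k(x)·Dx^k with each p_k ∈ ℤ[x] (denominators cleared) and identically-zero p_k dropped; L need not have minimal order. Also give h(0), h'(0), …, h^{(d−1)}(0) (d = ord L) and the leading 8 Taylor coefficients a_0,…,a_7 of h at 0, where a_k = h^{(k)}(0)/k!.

f: a_k = 2, 4, 8, 16, 32, 64, 128, 256, …
g: a_k = 3, 0, -24, 0, 32, 0, -256/15, 0, …
f·g: L₀ = L_f ⊗_s L_g, ord ≤ 1·2.
Integrate: L := L₀·Dx.
L = (-16 + 32·x)·Dx + 4·Dx^2 + (-1 + 2·x)·Dx^3  (order 3).
h: a_k = 0, 6, 6, -8, -12, -32/5, -32/3, -2432/105, …
ICs: h(0) = 0, h′(0) = 6, h′′(0) = 12.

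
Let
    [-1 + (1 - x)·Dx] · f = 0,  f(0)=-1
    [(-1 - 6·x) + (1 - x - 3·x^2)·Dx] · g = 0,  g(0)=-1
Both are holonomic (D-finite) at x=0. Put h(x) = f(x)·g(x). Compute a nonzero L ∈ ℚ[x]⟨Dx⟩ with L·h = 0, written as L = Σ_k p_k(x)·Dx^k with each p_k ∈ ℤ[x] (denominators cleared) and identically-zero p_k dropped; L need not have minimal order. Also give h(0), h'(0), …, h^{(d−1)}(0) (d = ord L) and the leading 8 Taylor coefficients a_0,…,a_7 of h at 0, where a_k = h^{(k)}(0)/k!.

f: a_k = -1, -1, -1, -1, -1, -1, -1, -1, …
g: a_k = -1, -1, -4, -7, -19, -40, -97, -217, …
L₀ := L_f ⊗_s L_g (sym. prod.), ord ≤ 1.
L = (-2 - 4·x + 9·x^2) + (1 - 2·x - 2·x^2 + 3·x^3)·Dx  (order 1).
h: a_k = 1, 2, 6, 13, 32, 72, 169, 386, …
ICs: h(0) = 1.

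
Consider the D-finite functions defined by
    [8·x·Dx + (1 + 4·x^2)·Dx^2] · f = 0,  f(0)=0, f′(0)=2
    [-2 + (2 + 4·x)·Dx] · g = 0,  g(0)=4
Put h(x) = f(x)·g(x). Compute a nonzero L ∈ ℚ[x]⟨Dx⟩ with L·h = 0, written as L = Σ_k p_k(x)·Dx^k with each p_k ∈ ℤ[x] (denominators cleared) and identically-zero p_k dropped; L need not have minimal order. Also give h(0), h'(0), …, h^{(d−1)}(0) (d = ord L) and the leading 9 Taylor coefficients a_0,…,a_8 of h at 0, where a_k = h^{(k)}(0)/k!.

f: a_k = 0, 2, 0, -8/3, 0, 32/5, 0, -128/7, 0, …
g: a_k = 4, 4, -2, 2, -5/2, 7/2, -21/4, 33/4, -429/32, …
f·g: L₀ = L_f ⊗_s L_g, ord ≤ 2·1.
L = (3 - 8·x - 4·x^2) + (-2 + 4·x + 24·x^2 + 16·x^3)·Dx + (1 + 4·x + 8·x^2 + 16·x^3 + 16·x^4)·Dx^2  (order 2).
h: a_k = 0, 8, 8, -44/3, -20/3, 389/15, 409/15, -18853/210, -11167/210, …
ICs: h(0) = 0, h′(0) = 8.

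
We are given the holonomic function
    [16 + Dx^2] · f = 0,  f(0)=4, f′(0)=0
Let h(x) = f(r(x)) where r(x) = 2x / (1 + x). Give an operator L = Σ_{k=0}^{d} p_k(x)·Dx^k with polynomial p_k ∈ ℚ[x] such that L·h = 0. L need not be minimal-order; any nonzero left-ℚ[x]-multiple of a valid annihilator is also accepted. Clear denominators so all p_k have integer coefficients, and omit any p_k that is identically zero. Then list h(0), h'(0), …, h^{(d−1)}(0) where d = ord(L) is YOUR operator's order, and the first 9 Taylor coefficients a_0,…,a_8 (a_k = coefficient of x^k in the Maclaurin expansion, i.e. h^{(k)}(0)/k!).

f: a_k = 4, 0, -32, 0, 128/3, 0, -1024/45, 0, 2048/315, …
Change of var in L_f (x↦r) gives L₀.
L = 64 + (2 + 6·x + 6·x^2 + 2·x^3)·Dx + (1 + 4·x + 6·x^2 + 4·x^3 + x^4)·Dx^2  (order 2).
h: a_k = 4, 0, -128, 256, 896/3, -6656/3, 212864/45, -20736/5, -1865344/315, …
ICs: h(0) = 4, h′(0) = 0.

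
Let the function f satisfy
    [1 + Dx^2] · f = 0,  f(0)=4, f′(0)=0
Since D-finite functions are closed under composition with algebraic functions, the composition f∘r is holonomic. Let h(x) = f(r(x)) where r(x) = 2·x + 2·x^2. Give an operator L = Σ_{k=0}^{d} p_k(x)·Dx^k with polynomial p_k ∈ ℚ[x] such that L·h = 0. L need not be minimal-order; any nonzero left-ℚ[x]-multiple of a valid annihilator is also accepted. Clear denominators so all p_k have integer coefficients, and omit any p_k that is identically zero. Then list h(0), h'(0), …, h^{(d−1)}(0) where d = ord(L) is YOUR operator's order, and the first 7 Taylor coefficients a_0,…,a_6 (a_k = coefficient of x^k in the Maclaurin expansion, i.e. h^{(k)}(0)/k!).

f: a_k = 4, 0, -2, 0, 1/6, 0, -1/180, …
L₀ from L_f via x↦r, Dx↦r'^{-1}Dx.
L = (4 + 24·x + 48·x^2 + 32·x^3) - 2·Dx + (1 + 2·x)·Dx^2  (order 2).
h: a_k = 4, 0, -8, -16, -16/3, 32/3, 704/45, …
ICs: h(0) = 4, h′(0) = 0.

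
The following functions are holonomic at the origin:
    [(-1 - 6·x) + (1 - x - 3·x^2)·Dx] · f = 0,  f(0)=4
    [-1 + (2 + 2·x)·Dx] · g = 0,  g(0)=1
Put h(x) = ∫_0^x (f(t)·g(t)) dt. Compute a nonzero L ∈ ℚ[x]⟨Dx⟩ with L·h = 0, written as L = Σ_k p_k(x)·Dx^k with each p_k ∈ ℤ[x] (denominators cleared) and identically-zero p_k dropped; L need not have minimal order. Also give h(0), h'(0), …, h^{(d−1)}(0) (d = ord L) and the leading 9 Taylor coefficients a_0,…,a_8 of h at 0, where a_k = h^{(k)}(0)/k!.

L = (3 + 13·x + 9·x^2)·Dx + (-2 + 8·x^2 + 6·x^3)·Dx^2  (order 2).
h: a_k = 0, 4, 3, 35/6, 143/16, 2819/160, 12509/384, 117671/1792, 535591/4096, …
ICs: h(0) = 0, h′(0) = 4.

f: a_k = 4, 4, 16, 28, 76, 160, 388, 868, 2032, …
g: a_k = 1, 1/2, -1/8, 1/16, -5/128, 7/256, -21/1024, 33/2048, -429/32768, …
h₀=f·g: eliminate ⇒ L₀, order ≤ 1·1.
h=∫h₀ ⇒ L = L₀·Dx.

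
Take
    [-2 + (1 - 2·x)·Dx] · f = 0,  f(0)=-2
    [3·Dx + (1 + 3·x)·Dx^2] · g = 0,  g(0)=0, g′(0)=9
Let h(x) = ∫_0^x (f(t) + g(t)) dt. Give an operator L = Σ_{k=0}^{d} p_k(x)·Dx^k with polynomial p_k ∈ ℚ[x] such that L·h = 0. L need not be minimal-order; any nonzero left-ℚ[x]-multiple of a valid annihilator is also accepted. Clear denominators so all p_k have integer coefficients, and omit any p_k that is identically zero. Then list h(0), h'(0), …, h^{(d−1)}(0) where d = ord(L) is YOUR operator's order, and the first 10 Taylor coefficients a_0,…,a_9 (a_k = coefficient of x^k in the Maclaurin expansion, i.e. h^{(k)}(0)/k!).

f: a_k = -2, -4, -8, -16, -32, -64, -128, -256, -512, -1024, …
g: a_k = 0, 9, -27/2, 27, -243/4, 729/5, -729/2, 6561/7, -19683/8, 6561, …
Sum ⇒ L₀ = lclm(L_f,L_g) in ℚ(x)⟨Dx⟩.
h=∫₀ˣh₀: take L = L₀·Dx.
L = (144 + 72·x)·Dx^2 + (6 + 216·x + 144·x^2)·Dx^3 + (-7 - 13·x + 36·x^2 + 36·x^3)·Dx^4  (order 4).
h: a_k = 0, -2, 5/2, -43/6, 11/4, -371/20, 409/30, -985/14, 4769/56, -23779/72, …
ICs: h(0) = 0, h′(0) = -2, h′′(0) = 5, h′′′(0) = -43.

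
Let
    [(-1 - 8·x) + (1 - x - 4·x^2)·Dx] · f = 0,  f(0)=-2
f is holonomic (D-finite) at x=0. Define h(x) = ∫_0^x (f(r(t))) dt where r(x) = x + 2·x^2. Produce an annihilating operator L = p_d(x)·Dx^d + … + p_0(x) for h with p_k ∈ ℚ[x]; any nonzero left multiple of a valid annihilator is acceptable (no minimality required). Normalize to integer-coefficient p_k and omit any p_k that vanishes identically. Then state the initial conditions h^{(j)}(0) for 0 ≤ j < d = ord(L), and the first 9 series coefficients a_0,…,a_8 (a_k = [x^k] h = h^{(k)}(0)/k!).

f: a_k = -2, -2, -10, -18, -58, -130, -362, -882, -2330, …
L₀ from L_f via x↦r, Dx↦r'^{-1}Dx.
h=∫h₀ ⇒ L = L₀·Dx.
L = (1 + 12·x + 48·x^2 + 64·x^3)·Dx + (-1 + x + 6·x^2 + 16·x^3 + 16·x^4)·Dx^2  (order 2).
h: a_k = 0, -2, -1, -14/3, -29/2, -206/5, -135, -3198/7, -6141/4, …
ICs: h(0) = 0, h′(0) = -2.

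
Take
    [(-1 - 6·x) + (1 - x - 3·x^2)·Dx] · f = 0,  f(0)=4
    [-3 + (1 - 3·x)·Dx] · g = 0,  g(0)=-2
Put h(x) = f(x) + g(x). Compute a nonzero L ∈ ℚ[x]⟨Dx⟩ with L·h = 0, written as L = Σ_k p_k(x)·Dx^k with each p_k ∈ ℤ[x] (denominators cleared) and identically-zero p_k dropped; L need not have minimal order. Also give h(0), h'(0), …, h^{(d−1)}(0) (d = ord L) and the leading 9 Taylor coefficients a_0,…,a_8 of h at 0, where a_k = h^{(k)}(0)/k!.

L = (6 - 108·x + 162·x^2 - 162·x^3) + (10 - 6·x - 108·x^2 + 270·x^3 - 324·x^4)·Dx + (-2 + 14·x - 33·x^2 + 18·x^3 + 54·x^4 - 81·x^5)·Dx^2  (order 2).
h: a_k = 2, -2, -2, -26, -86, -326, -1070, -3506, -11090, …
ICs: h(0) = 2, h′(0) = -2.

f: a_k = 4, 4, 16, 28, 76, 160, 388, 868, 2032, …
g: a_k = -2, -6, -18, -54, -162, -486, -1458, -4374, -13122, …
L₀ := lclm(L_f,L_g); ord L₀ ≤ 1+1.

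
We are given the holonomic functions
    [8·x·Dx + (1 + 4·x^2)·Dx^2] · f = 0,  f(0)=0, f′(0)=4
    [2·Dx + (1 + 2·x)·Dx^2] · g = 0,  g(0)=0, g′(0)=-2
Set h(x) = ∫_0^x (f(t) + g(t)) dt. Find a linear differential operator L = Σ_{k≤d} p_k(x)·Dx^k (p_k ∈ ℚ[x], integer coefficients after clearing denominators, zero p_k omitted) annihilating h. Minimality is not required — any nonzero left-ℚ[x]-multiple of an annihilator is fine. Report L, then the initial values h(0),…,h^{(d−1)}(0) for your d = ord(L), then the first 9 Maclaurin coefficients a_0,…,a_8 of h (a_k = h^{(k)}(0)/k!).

f: a_k = 0, 4, 0, -16/3, 0, 64/5, 0, -256/7, 0, …
g: a_k = 0, -2, 2, -8/3, 4, -32/5, 32/3, -128/7, 32, …
Sum ⇒ L₀ = lclm(L_f,L_g) in ℚ(x)⟨Dx⟩.
Integrate: L := L₀·Dx.
L = (-8 - 48·x + 96·x^2 + 64·x^3)·Dx^2 + (-8 - 16·x + 192·x^3 + 128·x^4)·Dx^3 + (-1 + 2·x + 8·x^2 + 16·x^3 + 48·x^4 + 32·x^5)·Dx^4  (order 4).
h: a_k = 0, 0, 1, 2/3, -2, 4/5, 16/15, 32/21, -48/7, …
ICs: h(0) = 0, h′(0) = 0, h′′(0) = 2, h′′′(0) = 4.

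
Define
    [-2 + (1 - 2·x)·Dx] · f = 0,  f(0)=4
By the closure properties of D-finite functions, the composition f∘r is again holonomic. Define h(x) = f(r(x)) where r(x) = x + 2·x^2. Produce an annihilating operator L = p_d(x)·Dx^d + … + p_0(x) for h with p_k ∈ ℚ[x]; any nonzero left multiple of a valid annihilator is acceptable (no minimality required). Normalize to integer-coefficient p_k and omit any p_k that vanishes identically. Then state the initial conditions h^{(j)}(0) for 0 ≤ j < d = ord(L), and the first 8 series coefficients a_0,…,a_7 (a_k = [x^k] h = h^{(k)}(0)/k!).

L = (2 + 8·x) + (-1 + 2·x + 4·x^2)·Dx  (order 1).
h: a_k = 4, 8, 32, 96, 320, 1024, 3328, 10752, …
ICs: h(0) = 4.

f: a_k = 4, 8, 16, 32, 64, 128, 256, 512, …
Change of var in L_f (x↦r) gives L₀.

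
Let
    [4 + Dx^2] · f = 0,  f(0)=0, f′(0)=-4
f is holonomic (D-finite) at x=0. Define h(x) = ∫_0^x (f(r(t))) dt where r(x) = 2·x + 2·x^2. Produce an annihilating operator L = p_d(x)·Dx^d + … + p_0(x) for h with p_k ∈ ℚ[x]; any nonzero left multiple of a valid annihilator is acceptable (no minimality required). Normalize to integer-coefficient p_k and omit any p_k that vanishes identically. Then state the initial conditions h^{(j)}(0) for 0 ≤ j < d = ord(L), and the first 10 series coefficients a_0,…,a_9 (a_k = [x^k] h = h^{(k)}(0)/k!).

L = (16 + 96·x + 192·x^2 + 128·x^3)·Dx - 2·Dx^2 + (1 + 2·x)·Dx^3  (order 3).
h: a_k = 0, 0, -4, -8/3, 16/3, 64/5, 352/45, -64/7, -6464/315, -5632/405, …
ICs: h(0) = 0, h′(0) = 0, h′′(0) = -8.

f: a_k = 0, -4, 0, 8/3, 0, -8/15, 0, 16/315, 0, -8/2835, …
L₀ from L_f via x↦r, Dx↦r'^{-1}Dx.
h=∫h₀ ⇒ L = L₀·Dx.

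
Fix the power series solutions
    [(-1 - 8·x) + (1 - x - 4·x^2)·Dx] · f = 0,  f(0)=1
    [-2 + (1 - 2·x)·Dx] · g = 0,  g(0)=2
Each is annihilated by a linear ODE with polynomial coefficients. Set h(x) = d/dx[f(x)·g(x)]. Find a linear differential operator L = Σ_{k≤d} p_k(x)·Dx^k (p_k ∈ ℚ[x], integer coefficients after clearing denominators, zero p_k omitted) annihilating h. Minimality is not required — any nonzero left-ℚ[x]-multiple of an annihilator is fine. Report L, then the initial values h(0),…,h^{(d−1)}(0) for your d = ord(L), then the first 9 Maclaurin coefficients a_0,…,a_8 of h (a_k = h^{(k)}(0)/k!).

L = (22 - 12·x - 120·x^2 - 256·x^3 + 768·x^4) + (-3 + 5·x + 42·x^2 - 88·x^3 - 80·x^4 + 192·x^5)·Dx  (order 1).
h: a_k = 6, 44, 186, 728, 2470, 8100, 25074, 75952, 223614, …
ICs: h(0) = 6.

f: a_k = 1, 1, 5, 9, 29, 65, 181, 441, 1165, …
g: a_k = 2, 4, 8, 16, 32, 64, 128, 256, 512, …
f·g: L₀ = L_f ⊗_s L_g, ord ≤ 1·1.
Derive L from L₀ (diff closure).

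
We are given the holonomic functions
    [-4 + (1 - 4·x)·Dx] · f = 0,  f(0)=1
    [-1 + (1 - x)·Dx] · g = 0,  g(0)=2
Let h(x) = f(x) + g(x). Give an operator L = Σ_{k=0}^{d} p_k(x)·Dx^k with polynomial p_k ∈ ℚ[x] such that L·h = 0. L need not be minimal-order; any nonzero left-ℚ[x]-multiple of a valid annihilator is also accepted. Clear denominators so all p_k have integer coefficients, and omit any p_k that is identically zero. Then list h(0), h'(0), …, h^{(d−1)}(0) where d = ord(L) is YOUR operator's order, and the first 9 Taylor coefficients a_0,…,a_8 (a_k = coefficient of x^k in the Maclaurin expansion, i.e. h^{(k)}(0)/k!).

f: a_k = 1, 4, 16, 64, 256, 1024, 4096, 16384, 65536, …
g: a_k = 2, 2, 2, 2, 2, 2, 2, 2, 2, …
Sum ⇒ L₀ = lclm(L_f,L_g) in ℚ(x)⟨Dx⟩.
L = -8 + (10 - 16·x)·Dx + (-1 + 5·x - 4·x^2)·Dx^2  (order 2).
h: a_k = 3, 6, 18, 66, 258, 1026, 4098, 16386, 65538, …
ICs: h(0) = 3, h′(0) = 6.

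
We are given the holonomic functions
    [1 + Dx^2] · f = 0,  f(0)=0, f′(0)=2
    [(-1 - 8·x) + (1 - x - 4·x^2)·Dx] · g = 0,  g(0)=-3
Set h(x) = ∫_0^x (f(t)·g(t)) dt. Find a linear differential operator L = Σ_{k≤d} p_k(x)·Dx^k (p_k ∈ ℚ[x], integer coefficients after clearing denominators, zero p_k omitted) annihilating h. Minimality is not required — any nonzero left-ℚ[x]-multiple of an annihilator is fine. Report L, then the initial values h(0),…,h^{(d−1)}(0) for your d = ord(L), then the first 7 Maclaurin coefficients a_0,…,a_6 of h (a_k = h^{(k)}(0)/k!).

L = (7 + x + 4·x^2)·Dx + (2 + 16·x)·Dx^2 + (-1 + x + 4·x^2)·Dx^3  (order 3).
h: a_k = 0, 0, -3, -2, -29/4, -53/5, -1127/40, …
ICs: h(0) = 0, h′(0) = 0, h′′(0) = -6.

f: a_k = 0, 2, 0, -1/3, 0, 1/60, 0, …
g: a_k = -3, -3, -15, -27, -87, -195, -543, …
Sym-product of L_f,L_g gives L₀ (≤ ord 2).
h=∫₀ˣh₀: take L = L₀·Dx.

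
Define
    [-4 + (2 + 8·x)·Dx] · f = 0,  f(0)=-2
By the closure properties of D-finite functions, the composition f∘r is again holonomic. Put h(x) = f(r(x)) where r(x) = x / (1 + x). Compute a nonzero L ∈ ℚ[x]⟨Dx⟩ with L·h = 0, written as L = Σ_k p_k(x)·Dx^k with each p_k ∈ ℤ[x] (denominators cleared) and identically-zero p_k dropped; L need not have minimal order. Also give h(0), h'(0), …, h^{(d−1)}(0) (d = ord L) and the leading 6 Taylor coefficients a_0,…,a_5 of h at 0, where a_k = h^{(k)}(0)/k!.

f: a_k = -2, -4, 4, -8, 20, -56, …
f∘r: x↦r, Dx↦Dx/r' in L_f ⇒ L₀.
L = -2 + (1 + 6·x + 5·x^2)·Dx  (order 1).
h: a_k = -2, -4, 8, -20, 60, -204, …
ICs: h(0) = -2.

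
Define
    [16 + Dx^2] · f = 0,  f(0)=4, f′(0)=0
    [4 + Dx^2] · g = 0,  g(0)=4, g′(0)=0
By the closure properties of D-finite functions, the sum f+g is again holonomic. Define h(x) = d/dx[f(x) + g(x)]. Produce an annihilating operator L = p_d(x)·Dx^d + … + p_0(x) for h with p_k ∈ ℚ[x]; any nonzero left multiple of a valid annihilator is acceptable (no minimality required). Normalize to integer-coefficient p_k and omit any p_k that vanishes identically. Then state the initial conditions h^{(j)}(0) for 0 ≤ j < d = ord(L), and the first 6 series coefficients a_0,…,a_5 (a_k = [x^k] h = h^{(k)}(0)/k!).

L = 64 + 20·Dx^2 + Dx^4  (order 4).
h: a_k = 0, -80, 0, 544/3, 0, -416/3, …
ICs: h(0) = 0, h′(0) = -80, h′′(0) = 0, h′′′(0) = 1088.

f: a_k = 4, 0, -32, 0, 128/3, 0, …
g: a_k = 4, 0, -8, 0, 8/3, 0, …
L₀ := lclm(L_f,L_g); ord L₀ ≤ 2+2.
h₀' ⇒ L via d/dx closure of L₀.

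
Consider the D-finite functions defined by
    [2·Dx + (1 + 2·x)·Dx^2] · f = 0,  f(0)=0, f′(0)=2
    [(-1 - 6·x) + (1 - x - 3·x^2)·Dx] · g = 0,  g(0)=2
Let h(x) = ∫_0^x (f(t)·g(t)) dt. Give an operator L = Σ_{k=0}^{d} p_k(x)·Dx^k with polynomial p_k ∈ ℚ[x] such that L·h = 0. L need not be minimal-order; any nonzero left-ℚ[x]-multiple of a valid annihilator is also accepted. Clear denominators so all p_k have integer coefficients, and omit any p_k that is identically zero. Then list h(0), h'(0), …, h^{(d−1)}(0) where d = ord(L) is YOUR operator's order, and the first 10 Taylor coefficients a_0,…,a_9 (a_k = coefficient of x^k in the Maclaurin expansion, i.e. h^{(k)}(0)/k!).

L = (8 + 24·x)·Dx + (18·x + 30·x^2)·Dx^2 + (-1 - x + 5·x^2 + 6·x^3)·Dx^3  (order 3).
h: a_k = 0, 0, 2, 0, 13/3, 28/15, 556/45, 404/35, 2973/70, 18136/315, …
ICs: h(0) = 0, h′(0) = 0, h′′(0) = 4.

f: a_k = 0, 2, -2, 8/3, -4, 32/5, -32/3, 128/7, -32, 512/9, …
g: a_k = 2, 2, 8, 14, 38, 80, 194, 434, 1016, 2318, …
h₀=f·g: eliminate ⇒ L₀, order ≤ 2·1.
Integrate: L := L₀·Dx.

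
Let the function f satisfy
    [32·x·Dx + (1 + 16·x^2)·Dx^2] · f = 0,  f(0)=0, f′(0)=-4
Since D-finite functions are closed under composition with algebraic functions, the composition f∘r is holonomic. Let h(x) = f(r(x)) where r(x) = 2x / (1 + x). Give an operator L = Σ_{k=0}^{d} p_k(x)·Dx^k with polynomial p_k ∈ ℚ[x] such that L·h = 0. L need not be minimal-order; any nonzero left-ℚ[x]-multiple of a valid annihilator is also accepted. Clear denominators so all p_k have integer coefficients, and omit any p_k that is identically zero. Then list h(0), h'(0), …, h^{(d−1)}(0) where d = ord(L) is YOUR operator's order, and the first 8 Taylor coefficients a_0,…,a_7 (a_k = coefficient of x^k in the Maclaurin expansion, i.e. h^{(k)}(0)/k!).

L = (2 + 130·x)·Dx + (1 + 2·x + 65·x^2)·Dx^2  (order 2).
h: a_k = 0, -8, 8, 488/3, -504, -27688/5, 93208/3, 1426888/7, …
ICs: h(0) = 0, h′(0) = -8.

f: a_k = 0, -4, 0, 64/3, 0, -1024/5, 0, 16384/7, …
f∘r: x↦r, Dx↦Dx/r' in L_f ⇒ L₀.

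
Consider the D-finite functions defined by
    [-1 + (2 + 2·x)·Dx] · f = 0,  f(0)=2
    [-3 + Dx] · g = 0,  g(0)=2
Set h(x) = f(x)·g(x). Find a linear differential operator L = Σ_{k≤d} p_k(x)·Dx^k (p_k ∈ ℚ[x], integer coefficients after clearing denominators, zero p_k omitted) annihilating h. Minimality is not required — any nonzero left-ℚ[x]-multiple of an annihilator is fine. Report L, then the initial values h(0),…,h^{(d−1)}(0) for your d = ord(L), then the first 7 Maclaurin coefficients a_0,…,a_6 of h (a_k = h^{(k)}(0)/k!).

L = (-7 - 6·x) + (2 + 2·x)·Dx  (order 1).
h: a_k = 4, 14, 47/2, 103/4, 667/32, 4277/320, 9063/1280, …
ICs: h(0) = 4.

f: a_k = 2, 1, -1/4, 1/8, -5/64, 7/128, -21/512, …
g: a_k = 2, 6, 9, 9, 27/4, 81/20, 81/40, …
L₀ := L_f ⊗_s L_g (sym. prod.), ord ≤ 1.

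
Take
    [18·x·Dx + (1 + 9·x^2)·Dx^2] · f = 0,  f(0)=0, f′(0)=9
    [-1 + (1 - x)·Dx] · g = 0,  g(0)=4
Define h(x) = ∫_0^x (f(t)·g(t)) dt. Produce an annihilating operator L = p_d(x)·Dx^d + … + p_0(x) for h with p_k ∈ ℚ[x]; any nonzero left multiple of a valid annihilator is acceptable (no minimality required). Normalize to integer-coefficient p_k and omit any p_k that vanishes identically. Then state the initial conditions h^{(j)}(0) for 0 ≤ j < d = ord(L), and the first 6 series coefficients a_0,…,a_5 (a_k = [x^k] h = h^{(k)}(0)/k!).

L = 18·x·Dx + (2 - 18·x + 36·x^2)·Dx^2 + (-1 + x - 9·x^2 + 9·x^3)·Dx^3  (order 3).
h: a_k = 0, 0, 18, 12, -18, -72/5, …
ICs: h(0) = 0, h′(0) = 0, h′′(0) = 36.

f: a_k = 0, 9, 0, -27, 0, 729/5, …
g: a_k = 4, 4, 4, 4, 4, 4, …
Product ⇒ symmetric product L₀, ord ≤ 2.
h=∫h₀ ⇒ L = L₀·Dx.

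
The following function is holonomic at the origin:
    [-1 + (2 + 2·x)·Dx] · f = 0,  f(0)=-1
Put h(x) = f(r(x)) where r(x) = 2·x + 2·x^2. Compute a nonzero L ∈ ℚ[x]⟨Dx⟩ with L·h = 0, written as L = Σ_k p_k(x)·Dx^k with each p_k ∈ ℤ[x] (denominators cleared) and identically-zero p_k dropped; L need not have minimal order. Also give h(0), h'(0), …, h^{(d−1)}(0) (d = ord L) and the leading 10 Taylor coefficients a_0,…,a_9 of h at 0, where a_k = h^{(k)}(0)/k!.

L = (-1 - 2·x) + (1 + 2·x + 2·x^2)·Dx  (order 1).
h: a_k = -1, -1, -1/2, 1/2, -3/8, 1/8, 3/16, -7/16, 61/128, -27/128, …
ICs: h(0) = -1.

f: a_k = -1, -1/2, 1/8, -1/16, 5/128, -7/256, 21/1024, -33/2048, 429/32768, -715/65536, …
Substitute x→r, Dx→(1/r')Dx; clear ⇒ L₀.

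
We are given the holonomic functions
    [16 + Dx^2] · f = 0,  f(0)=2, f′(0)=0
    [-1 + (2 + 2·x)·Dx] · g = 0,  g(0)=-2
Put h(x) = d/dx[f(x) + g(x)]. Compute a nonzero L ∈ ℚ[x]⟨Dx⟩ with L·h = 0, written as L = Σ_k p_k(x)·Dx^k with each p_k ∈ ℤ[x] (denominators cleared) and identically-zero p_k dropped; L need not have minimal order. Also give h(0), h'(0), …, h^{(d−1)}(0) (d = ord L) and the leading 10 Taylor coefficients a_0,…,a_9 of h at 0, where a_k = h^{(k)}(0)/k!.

f: a_k = 2, 0, -16, 0, 64/3, 0, -512/45, 0, 1024/315, 0, …
g: a_k = -2, -1, 1/4, -1/8, 5/64, -7/128, 21/512, -33/1024, 429/16384, -715/32768, …
f+g: L₀ = lclm(L_f,L_g), ord ≤ 2+1.
Differentiate: ansatz ord ≤ ord L₀ ⇒ L.
L = (-1264 - 2048·x - 1024·x^2) + (-2144 - 6240·x - 6144·x^2 - 2048·x^3)·Dx + (-79 - 128·x - 64·x^2)·Dx^2 + (-134 - 390·x - 384·x^2 - 128·x^3)·Dx^3  (order 3).
h: a_k = -1, -63/2, -3/8, 4111/48, -35/128, -261199/3840, -231/1024, 16912351/645120, -6435/32768, -1039282399/185794560, …
ICs: h(0) = -1, h′(0) = -63/2, h′′(0) = -3/4.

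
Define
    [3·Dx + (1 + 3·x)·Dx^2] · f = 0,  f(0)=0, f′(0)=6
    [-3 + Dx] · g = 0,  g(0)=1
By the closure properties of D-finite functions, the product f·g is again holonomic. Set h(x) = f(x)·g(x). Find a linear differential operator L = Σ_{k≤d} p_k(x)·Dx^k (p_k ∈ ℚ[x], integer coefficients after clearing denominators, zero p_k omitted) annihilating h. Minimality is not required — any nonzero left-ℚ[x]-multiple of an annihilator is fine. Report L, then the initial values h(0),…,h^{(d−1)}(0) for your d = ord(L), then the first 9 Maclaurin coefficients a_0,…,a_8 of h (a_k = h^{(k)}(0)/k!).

f: a_k = 0, 6, -9, 18, -81/2, 486/5, -243, 4374/7, -6561/4, …
g: a_k = 1, 3, 9/2, 9/2, 27/8, 81/40, 81/80, 243/560, 729/4480, …
L₀ := L_f ⊗_s L_g (sym. prod.), ord ≤ 2.
L = 27·x + (-3 - 18·x)·Dx + (1 + 3·x)·Dx^2  (order 2).
h: a_k = 0, 6, 9, 18, 0, 729/20, -567/8, 5589/28, -21141/40, …
ICs: h(0) = 0, h′(0) = 6.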